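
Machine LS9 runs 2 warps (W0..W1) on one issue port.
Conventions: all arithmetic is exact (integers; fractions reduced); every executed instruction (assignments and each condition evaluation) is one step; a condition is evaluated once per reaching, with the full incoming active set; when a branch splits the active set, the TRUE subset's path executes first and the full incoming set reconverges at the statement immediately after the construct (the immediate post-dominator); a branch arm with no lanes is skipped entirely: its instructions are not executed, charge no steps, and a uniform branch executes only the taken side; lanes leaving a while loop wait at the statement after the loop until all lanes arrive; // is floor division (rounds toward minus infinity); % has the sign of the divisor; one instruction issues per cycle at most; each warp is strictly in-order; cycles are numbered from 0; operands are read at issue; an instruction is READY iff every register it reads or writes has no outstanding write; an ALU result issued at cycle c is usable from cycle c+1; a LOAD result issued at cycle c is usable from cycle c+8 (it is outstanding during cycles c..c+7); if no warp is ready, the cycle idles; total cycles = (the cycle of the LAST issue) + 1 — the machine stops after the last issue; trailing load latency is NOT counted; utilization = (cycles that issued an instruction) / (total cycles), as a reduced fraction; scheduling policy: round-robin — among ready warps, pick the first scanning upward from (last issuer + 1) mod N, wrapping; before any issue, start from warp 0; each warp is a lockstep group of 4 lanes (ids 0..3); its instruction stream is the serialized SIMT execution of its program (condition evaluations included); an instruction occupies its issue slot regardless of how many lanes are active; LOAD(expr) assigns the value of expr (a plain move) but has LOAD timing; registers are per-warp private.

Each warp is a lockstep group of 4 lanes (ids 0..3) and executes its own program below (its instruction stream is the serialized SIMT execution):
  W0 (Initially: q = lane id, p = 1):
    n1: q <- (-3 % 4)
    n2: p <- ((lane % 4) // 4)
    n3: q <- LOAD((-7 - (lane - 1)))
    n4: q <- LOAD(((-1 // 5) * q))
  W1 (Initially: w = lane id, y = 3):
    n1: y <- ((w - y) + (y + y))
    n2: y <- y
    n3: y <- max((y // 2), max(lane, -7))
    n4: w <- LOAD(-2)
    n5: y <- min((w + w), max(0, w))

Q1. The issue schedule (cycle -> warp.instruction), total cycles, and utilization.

cycle 0: W0.I0
cycle 1: W1.I0
cycle 2: W0.I1
cycle 3: W1.I1
cycle 4: W0.I2
cycle 5: W1.I2
cycle 6: W1.I3
cycle 7: idle
cycle 8: idle
cycle 9: idle
cycle 10: idle
cycle 11: idle
cycle 12: W0.I3
cycle 13: idle
cycle 14: W1.I4

Answer: 15 cycles, utilization 3/5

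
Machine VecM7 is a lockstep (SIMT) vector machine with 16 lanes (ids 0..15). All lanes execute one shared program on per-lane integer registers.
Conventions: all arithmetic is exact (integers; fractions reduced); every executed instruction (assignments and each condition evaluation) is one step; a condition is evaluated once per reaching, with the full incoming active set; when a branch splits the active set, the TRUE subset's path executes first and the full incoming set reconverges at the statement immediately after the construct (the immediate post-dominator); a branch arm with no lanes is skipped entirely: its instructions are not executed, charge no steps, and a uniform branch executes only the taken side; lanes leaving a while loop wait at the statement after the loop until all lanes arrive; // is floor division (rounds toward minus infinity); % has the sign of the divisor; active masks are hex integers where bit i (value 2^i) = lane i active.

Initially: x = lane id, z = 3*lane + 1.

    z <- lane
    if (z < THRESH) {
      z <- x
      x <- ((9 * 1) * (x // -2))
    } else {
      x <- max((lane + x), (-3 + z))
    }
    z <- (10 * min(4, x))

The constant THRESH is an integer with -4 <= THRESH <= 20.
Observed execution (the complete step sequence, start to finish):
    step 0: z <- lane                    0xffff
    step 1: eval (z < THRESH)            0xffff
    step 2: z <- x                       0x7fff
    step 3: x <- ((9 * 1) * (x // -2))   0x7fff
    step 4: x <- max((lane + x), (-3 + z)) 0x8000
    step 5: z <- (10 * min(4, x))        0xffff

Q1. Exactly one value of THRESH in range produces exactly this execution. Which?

Answer: THRESH = 15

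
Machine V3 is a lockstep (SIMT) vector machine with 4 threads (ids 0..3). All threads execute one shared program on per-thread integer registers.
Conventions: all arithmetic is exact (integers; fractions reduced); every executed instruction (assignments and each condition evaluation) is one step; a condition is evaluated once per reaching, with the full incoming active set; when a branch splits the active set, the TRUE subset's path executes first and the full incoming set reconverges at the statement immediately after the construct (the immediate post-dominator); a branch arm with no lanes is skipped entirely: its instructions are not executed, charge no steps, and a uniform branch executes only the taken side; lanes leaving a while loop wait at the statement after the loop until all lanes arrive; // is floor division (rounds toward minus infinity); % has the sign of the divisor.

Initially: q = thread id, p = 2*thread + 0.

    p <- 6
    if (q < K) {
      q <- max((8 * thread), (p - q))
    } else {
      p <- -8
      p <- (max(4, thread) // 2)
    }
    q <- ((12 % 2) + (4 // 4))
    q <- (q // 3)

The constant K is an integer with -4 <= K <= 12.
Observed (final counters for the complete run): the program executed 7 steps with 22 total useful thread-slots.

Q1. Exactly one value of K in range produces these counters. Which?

Answer: K = 2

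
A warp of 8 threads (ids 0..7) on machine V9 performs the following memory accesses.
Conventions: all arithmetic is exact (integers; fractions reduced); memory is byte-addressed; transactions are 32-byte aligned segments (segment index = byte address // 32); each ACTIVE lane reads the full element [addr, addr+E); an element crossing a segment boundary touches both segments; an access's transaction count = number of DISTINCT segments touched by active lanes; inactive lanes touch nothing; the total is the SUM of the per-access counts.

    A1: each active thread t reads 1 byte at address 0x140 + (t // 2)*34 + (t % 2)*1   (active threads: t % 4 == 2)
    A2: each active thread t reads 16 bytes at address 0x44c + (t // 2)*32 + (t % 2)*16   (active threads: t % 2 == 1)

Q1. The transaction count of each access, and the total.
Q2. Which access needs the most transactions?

A1: 2 transactions
A2: 5 transactions

Answer: 2,5; total 7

Answer: A2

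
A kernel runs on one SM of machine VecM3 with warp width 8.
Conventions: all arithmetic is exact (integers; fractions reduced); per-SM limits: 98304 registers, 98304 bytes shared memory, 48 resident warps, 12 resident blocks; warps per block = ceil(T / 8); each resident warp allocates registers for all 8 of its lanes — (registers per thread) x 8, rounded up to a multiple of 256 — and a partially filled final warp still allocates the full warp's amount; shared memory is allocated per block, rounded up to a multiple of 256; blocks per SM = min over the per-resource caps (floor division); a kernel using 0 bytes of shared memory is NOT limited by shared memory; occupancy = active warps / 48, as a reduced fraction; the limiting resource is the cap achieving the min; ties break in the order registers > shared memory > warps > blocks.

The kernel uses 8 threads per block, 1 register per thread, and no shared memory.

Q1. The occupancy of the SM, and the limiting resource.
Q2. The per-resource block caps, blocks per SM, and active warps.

Answer: occupancy 1/4, limited by blocks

registers: 384 blocks
shared memory: no limit (kernel uses none)
warps: 48 blocks
blocks: 12 blocks

Answer: 12 blocks, 12 active warps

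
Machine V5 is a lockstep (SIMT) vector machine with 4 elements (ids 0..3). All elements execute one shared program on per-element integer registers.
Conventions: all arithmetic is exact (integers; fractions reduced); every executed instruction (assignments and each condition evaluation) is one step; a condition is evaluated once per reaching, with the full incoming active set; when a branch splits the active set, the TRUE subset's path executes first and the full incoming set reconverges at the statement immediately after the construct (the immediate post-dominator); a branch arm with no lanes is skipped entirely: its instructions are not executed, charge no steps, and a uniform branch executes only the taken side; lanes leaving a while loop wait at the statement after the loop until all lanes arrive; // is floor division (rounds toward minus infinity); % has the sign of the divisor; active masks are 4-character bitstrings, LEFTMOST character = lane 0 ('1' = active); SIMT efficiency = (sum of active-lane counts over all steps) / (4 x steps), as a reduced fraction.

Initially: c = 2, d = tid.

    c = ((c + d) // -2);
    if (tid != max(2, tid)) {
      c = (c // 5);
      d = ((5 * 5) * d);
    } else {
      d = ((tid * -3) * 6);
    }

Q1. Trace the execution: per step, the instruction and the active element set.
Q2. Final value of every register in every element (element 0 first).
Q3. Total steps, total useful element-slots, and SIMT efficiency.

step 0: c <- ((c + d) // -2)         1111
step 1: eval (tid != max(2, tid))    1111
step 2: c <- (c // 5)                1100
step 3: d <- ((5 * 5) * d)           1100
step 4: d <- ((tid * -3) * 6)        0011

Answer: 5 steps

c: -1,-1,-2,-3
d: 0,25,-36,-54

steps = 5; useful = 14; efficiency = 14/20 = 7/10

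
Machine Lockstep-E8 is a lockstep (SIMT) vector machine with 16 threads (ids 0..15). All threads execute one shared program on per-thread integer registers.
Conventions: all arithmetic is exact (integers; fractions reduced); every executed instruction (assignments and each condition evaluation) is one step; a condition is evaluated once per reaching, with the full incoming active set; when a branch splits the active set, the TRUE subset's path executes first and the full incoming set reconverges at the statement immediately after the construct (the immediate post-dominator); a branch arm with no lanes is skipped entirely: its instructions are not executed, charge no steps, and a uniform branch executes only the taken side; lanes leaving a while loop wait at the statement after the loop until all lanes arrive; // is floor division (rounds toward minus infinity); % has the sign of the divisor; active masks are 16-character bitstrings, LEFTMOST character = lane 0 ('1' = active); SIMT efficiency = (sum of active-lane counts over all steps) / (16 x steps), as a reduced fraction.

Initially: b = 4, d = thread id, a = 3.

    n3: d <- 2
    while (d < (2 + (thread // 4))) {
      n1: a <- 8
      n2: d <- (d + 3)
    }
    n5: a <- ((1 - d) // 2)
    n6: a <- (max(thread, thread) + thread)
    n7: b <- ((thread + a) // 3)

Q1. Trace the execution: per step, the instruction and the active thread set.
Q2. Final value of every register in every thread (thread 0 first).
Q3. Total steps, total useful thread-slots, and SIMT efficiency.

step 0: d <- 2                       1111111111111111
step 1: eval (d < (2 + (thread // 4))) 1111111111111111
step 2: a <- 8                       0000111111111111
step 3: d <- (d + 3)                 0000111111111111
step 4: eval (d < (2 + (thread // 4))) 0000111111111111
step 5: a <- ((1 - d) // 2)          1111111111111111
step 6: a <- (max(thread, thread) + thread) 1111111111111111
step 7: b <- ((thread + a) // 3)     1111111111111111

Answer: 8 steps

b: 0,1,2,3,4,5,6,7,8,9,10,11,12,13,14,15
d: 2,2,2,2,5,5,5,5,5,5,5,5,5,5,5,5
a: 0,2,4,6,8,10,12,14,16,18,20,22,24,26,28,30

steps = 8; useful = 116; efficiency = 116/128 = 29/32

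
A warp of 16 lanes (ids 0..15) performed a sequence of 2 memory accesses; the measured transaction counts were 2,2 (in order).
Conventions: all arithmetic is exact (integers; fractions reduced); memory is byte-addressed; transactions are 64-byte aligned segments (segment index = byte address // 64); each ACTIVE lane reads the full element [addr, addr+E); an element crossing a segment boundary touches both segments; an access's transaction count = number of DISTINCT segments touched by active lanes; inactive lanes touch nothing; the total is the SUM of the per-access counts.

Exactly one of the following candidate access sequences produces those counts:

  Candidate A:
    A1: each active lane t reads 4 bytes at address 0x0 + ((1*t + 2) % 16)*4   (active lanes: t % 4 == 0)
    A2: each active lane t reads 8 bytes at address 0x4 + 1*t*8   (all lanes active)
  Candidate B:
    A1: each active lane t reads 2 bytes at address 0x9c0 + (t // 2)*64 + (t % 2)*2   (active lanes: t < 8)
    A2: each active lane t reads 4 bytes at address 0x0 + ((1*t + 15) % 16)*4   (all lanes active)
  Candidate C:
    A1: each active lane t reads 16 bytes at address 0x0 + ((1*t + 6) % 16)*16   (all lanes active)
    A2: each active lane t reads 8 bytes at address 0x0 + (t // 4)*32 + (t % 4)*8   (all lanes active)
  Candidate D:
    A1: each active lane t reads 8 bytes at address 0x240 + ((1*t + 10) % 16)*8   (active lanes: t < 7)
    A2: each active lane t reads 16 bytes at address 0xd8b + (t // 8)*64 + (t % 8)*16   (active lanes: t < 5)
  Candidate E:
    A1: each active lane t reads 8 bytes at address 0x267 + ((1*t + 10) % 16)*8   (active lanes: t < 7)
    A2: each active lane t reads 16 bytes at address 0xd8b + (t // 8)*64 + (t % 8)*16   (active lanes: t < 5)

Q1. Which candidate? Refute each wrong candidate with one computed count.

A: A1 gives 1 transaction, not 2
B: A1 gives 4 transactions, not 2
C: A1 gives 4 transactions, not 2
E: A1 gives 3 transactions, not 2
D: all counts match (2,2)

Answer: D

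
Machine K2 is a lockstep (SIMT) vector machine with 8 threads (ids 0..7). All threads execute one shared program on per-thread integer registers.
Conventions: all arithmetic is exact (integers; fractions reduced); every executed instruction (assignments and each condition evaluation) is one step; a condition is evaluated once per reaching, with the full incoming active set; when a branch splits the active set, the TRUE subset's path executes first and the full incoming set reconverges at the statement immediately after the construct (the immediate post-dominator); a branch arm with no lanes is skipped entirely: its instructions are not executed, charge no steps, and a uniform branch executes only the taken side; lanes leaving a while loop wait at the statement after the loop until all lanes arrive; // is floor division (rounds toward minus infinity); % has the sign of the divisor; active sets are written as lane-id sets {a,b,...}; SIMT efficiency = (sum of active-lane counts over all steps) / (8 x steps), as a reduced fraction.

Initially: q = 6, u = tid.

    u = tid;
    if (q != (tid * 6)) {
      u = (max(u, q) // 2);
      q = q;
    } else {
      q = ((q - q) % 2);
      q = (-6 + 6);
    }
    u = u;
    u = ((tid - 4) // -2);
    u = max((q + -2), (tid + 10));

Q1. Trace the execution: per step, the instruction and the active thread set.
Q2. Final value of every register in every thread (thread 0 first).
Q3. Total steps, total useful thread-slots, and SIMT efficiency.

step 0: u <- tid                     {0,1,2,3,4,5,6,7}
step 1: eval (q != (tid * 6))        {0,1,2,3,4,5,6,7}
step 2: u <- (max(u, q) // 2)        {0,2,3,4,5,6,7}
step 3: q <- q                       {0,2,3,4,5,6,7}
step 4: q <- ((q - q) % 2)           {1}
step 5: q <- (-6 + 6)                {1}
step 6: u <- u                       {0,1,2,3,4,5,6,7}
step 7: u <- ((tid - 4) // -2)       {0,1,2,3,4,5,6,7}
step 8: u <- max((q + -2), (tid + 10)) {0,1,2,3,4,5,6,7}

Answer: 9 steps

q: 6,0,6,6,6,6,6,6
u: 10,11,12,13,14,15,16,17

steps = 9; useful = 56; efficiency = 56/72 = 7/9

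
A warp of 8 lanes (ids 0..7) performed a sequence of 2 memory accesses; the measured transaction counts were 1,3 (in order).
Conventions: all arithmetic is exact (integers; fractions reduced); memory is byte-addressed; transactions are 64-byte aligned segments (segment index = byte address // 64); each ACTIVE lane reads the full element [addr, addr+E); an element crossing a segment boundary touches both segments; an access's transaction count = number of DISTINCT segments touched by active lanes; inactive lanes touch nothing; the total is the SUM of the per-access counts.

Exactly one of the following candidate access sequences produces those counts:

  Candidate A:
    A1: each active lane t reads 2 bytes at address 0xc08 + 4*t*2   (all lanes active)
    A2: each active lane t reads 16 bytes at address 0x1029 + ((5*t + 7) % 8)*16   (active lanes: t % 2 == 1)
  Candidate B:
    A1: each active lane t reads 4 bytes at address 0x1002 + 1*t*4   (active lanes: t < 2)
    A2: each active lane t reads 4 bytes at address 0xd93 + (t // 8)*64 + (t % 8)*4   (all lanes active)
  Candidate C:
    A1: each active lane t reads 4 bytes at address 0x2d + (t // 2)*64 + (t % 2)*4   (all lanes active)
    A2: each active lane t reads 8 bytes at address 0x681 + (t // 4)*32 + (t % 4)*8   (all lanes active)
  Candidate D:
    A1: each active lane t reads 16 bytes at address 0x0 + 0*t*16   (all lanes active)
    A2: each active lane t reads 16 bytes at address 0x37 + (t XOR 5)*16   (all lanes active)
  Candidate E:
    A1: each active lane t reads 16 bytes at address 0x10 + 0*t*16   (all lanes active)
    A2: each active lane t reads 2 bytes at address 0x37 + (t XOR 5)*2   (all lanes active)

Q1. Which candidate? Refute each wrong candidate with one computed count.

A: A1 gives 2 transactions, not 1
B: A2 gives 1 transaction, not 3
C: A1 gives 4 transactions, not 1
E: A2 gives 2 transactions, not 3
D: all counts match (1,3)

Answer: D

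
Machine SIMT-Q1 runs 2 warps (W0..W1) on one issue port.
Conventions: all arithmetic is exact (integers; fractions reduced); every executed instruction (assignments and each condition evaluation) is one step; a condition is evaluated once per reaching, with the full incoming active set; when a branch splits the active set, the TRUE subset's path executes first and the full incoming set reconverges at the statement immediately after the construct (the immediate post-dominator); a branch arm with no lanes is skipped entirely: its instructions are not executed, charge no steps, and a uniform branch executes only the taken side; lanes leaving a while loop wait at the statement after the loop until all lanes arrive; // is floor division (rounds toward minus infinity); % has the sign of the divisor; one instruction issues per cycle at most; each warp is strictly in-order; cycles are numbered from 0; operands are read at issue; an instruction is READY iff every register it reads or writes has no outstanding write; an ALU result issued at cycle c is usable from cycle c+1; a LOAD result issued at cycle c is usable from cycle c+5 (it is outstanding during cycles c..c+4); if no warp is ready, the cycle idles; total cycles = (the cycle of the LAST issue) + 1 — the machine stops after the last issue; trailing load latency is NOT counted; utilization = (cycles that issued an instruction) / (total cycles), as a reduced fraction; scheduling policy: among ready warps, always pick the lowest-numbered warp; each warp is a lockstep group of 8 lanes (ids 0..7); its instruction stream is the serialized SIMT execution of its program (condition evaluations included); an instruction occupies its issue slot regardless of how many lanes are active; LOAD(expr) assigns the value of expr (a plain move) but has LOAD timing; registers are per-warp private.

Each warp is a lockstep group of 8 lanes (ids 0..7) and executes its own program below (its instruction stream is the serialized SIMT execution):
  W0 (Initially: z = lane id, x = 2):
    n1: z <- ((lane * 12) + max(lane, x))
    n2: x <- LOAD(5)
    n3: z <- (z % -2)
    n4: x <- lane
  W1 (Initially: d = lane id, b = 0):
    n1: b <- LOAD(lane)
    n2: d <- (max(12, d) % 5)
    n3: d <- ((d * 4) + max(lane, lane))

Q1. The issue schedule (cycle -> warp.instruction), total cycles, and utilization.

cycle 0: W0.I0
cycle 1: W0.I1
cycle 2: W0.I2
cycle 3: W1.I0
cycle 4: W1.I1
cycle 5: W1.I2
cycle 6: W0.I3

Answer: 7 cycles, utilization 1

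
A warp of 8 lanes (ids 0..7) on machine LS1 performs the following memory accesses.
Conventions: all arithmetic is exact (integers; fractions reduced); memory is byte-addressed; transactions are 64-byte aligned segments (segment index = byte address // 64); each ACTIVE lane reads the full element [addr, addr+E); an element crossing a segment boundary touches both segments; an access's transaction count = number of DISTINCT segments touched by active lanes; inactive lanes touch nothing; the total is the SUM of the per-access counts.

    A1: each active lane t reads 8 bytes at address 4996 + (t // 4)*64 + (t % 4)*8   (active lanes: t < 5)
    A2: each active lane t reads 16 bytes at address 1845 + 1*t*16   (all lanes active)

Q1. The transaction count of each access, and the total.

A1: 2 transactions
A2: 3 transactions

Answer: 2,3; total 5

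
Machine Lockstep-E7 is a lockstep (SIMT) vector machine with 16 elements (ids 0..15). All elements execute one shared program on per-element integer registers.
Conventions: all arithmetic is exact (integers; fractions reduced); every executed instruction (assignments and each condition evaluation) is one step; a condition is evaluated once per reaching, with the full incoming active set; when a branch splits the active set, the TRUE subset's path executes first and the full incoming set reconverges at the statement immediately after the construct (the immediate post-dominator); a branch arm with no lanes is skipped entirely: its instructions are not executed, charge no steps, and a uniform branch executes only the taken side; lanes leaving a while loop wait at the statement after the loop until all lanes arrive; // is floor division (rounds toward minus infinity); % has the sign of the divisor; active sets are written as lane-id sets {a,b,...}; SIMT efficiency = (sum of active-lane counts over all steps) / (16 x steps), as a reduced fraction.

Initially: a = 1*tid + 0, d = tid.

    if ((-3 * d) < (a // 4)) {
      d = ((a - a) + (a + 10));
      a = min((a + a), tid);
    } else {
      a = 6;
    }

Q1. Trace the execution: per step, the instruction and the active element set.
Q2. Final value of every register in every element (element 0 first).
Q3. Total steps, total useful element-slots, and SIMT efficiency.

step 0: eval ((-3 * d) < (a // 4))   {0,1,2,3,4,5,6,7,8,9,10,11,12,13,14,15}
step 1: d <- ((a - a) + (a + 10))    {1,2,3,4,5,6,7,8,9,10,11,12,13,14,15}
step 2: a <- min((a + a), tid)       {1,2,3,4,5,6,7,8,9,10,11,12,13,14,15}
step 3: a <- 6                       {0}

Answer: 4 steps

a: 6,1,2,3,4,5,6,7,8,9,10,11,12,13,14,15
d: 0,11,12,13,14,15,16,17,18,19,20,21,22,23,24,25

steps = 4; useful = 47; efficiency = 47/64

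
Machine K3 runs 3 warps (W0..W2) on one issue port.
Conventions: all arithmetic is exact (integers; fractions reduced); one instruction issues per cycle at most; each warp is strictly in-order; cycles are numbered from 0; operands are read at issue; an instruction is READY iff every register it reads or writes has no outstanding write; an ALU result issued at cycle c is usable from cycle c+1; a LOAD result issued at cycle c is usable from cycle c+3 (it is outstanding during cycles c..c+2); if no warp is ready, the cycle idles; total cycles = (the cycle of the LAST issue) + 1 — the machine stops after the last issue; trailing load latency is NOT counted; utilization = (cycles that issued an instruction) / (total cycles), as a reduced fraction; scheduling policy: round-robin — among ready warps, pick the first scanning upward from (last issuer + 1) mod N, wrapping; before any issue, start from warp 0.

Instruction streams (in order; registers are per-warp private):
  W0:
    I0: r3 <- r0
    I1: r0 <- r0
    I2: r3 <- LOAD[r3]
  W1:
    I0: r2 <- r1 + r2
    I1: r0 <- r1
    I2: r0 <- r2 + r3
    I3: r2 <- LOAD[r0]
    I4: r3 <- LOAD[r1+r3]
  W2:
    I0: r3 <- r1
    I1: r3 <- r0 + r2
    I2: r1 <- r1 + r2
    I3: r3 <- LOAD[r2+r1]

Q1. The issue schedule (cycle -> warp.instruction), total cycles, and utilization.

cycle 0: W0.I0
cycle 1: W1.I0
cycle 2: W2.I0
cycle 3: W0.I1
cycle 4: W1.I1
cycle 5: W2.I1
cycle 6: W0.I2
cycle 7: W1.I2
cycle 8: W2.I2
cycle 9: W1.I3
cycle 10: W2.I3
cycle 11: W1.I4

Answer: 12 cycles, utilization 1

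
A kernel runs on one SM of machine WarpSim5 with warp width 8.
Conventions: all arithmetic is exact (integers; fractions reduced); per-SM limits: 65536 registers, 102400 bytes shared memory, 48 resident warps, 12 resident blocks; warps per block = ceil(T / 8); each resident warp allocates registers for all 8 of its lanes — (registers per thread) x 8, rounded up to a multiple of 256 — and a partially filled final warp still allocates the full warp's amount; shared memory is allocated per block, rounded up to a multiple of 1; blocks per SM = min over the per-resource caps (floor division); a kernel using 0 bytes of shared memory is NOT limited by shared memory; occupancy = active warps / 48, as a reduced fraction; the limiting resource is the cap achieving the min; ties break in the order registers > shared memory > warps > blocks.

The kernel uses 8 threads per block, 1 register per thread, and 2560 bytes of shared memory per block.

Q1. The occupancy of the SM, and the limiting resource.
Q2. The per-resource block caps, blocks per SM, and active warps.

Answer: occupancy 1/4, limited by blocks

registers: 256 blocks
shared memory: 40 blocks
warps: 48 blocks
blocks: 12 blocks

Answer: 12 blocks, 12 active warps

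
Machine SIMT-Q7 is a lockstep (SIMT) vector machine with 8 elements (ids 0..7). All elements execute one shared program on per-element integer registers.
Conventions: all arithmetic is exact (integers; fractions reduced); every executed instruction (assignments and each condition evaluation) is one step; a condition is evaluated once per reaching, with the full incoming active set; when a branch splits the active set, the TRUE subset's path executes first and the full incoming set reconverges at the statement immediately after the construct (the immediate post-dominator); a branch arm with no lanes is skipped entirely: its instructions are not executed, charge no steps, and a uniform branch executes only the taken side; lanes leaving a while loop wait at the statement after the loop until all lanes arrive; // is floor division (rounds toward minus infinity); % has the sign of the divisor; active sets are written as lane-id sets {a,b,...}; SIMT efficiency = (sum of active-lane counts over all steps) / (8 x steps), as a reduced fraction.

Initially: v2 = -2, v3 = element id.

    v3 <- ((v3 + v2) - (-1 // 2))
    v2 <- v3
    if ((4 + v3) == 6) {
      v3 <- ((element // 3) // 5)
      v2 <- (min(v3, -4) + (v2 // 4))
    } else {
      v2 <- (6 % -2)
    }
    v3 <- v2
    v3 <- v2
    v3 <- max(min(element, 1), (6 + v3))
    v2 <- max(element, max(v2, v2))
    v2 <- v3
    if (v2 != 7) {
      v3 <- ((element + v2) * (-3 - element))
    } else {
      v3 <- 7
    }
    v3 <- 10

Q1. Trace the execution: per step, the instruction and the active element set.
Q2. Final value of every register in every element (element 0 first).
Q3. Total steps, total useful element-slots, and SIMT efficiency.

step 0: v3 <- ((v3 + v2) - (-1 // 2)) {0,1,2,3,4,5,6,7}
step 1: v2 <- v3                     {0,1,2,3,4,5,6,7}
step 2: eval ((4 + v3) == 6)         {0,1,2,3,4,5,6,7}
step 3: v3 <- ((element // 3) // 5)  {3}
step 4: v2 <- (min(v3, -4) + (v2 // 4)) {3}
step 5: v2 <- (6 % -2)               {0,1,2,4,5,6,7}
step 6: v3 <- v2                     {0,1,2,3,4,5,6,7}
step 7: v3 <- v2                     {0,1,2,3,4,5,6,7}
step 8: v3 <- max(min(element, 1), (6 + v3)) {0,1,2,3,4,5,6,7}
step 9: v2 <- max(element, max(v2, v2)) {0,1,2,3,4,5,6,7}
step 10: v2 <- v3                     {0,1,2,3,4,5,6,7}
step 11: eval (v2 != 7)               {0,1,2,3,4,5,6,7}
step 12: v3 <- ((element + v2) * (-3 - element)) {0,1,2,3,4,5,6,7}
step 13: v3 <- 10                     {0,1,2,3,4,5,6,7}

Answer: 14 steps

v2: 6,6,6,2,6,6,6,6
v3: 10,10,10,10,10,10,10,10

steps = 14; useful = 97; efficiency = 97/112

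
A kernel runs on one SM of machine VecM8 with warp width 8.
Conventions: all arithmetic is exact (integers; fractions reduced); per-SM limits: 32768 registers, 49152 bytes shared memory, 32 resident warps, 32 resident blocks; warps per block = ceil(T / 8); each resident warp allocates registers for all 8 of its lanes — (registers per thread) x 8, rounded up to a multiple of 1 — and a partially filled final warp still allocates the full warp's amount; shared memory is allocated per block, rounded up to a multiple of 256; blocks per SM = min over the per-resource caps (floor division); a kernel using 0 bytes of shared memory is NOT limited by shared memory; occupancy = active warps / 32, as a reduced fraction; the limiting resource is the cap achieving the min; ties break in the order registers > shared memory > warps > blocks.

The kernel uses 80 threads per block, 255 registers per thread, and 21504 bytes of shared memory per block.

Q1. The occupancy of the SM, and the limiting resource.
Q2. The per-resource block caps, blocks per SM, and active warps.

Answer: occupancy 5/16, limited by registers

registers: 1 block
shared memory: 2 blocks
warps: 3 blocks
blocks: 32 blocks

Answer: 1 block, 10 active warps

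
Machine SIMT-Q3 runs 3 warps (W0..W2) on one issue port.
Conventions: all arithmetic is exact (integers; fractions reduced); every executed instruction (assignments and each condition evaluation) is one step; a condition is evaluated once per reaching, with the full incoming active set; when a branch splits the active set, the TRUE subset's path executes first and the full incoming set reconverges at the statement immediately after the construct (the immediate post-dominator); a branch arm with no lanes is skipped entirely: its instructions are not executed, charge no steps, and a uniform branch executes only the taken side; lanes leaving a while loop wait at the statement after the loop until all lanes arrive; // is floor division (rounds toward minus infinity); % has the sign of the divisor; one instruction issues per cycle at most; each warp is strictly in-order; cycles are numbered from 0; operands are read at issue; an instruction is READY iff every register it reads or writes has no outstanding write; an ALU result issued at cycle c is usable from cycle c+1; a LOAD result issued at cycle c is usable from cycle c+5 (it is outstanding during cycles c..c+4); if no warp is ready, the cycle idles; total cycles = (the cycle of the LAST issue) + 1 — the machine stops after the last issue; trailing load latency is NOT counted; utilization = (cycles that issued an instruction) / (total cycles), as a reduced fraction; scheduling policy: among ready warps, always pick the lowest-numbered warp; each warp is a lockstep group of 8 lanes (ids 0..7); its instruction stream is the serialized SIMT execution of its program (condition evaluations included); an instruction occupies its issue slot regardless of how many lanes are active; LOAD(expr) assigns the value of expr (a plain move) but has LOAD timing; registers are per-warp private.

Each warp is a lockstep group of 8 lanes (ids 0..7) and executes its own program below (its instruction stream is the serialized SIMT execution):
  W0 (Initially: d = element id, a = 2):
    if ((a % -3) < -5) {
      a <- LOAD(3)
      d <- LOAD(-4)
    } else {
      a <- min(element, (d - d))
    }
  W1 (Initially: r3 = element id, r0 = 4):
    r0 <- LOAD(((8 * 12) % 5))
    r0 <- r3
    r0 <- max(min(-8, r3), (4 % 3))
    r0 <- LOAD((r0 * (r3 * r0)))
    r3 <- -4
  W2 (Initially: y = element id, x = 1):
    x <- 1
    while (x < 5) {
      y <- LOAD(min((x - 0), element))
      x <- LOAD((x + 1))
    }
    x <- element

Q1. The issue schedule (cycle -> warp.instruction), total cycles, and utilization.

cycle 0: W0.I0
cycle 1: W0.I1
cycle 2: W1.I0
cycle 3: W2.I0
cycle 4: W2.I1
cycle 5: W2.I2
cycle 6: W2.I3
cycle 7: W1.I1
cycle 8: W1.I2
cycle 9: W1.I3
cycle 10: W1.I4
cycle 11: W2.I4
cycle 12: W2.I5
cycle 13: W2.I6
cycle 14: idle
cycle 15: idle
cycle 16: idle
cycle 17: idle
cycle 18: W2.I7
cycle 19: W2.I8
cycle 20: W2.I9
cycle 21: idle
cycle 22: idle
cycle 23: idle
cycle 24: idle
cycle 25: W2.I10
cycle 26: W2.I11
cycle 27: W2.I12
cycle 28: idle
cycle 29: idle
cycle 30: idle
cycle 31: idle
cycle 32: W2.I13
cycle 33: W2.I14

Answer: 34 cycles, utilization 11/17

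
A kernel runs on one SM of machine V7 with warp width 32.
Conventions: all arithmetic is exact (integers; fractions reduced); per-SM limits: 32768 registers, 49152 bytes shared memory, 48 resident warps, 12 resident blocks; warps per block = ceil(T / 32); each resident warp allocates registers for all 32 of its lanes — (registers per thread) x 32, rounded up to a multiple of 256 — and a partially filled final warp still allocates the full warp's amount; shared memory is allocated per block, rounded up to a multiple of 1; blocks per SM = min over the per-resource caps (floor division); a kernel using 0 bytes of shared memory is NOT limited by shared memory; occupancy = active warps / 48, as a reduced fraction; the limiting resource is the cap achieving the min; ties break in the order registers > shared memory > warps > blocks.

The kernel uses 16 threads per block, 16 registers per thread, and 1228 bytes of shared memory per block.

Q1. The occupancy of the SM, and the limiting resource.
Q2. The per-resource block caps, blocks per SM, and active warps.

Answer: occupancy 1/4, limited by blocks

registers: 64 blocks
shared memory: 40 blocks
warps: 48 blocks
blocks: 12 blocks

Answer: 12 blocks, 12 active warps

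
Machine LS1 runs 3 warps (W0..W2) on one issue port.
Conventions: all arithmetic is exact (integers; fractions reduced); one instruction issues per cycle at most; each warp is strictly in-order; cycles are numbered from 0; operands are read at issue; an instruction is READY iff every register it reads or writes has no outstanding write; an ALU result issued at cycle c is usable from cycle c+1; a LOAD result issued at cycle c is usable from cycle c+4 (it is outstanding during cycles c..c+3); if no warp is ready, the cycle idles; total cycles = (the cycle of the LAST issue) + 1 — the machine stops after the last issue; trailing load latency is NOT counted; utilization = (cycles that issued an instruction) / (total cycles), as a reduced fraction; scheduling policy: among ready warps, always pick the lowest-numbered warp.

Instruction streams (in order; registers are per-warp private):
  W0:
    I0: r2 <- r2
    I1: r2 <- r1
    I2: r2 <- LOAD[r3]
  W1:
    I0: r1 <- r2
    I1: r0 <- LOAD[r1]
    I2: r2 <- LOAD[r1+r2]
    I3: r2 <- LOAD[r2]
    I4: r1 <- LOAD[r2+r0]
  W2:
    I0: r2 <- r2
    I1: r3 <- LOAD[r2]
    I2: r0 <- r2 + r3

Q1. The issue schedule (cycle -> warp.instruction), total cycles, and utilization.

cycle 0: W0.I0
cycle 1: W0.I1
cycle 2: W0.I2
cycle 3: W1.I0
cycle 4: W1.I1
cycle 5: W1.I2
cycle 6: W2.I0
cycle 7: W2.I1
cycle 8: idle
cycle 9: W1.I3
cycle 10: idle
cycle 11: W2.I2
cycle 12: idle
cycle 13: W1.I4

Answer: 14 cycles, utilization 11/14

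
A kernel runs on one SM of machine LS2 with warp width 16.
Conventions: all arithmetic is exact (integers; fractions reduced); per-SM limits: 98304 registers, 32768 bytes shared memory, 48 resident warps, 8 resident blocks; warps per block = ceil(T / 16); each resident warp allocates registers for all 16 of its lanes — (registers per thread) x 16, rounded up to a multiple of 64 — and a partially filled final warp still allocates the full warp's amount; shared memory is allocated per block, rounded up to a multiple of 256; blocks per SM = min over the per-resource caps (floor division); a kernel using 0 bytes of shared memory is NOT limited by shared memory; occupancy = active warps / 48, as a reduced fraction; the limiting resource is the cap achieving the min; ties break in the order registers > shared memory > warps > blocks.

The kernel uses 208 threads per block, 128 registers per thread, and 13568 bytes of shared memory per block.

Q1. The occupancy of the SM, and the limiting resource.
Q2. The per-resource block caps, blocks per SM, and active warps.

Answer: occupancy 13/24, limited by shared memory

registers: 3 blocks
shared memory: 2 blocks
warps: 3 blocks
blocks: 8 blocks

Answer: 2 blocks, 26 active warps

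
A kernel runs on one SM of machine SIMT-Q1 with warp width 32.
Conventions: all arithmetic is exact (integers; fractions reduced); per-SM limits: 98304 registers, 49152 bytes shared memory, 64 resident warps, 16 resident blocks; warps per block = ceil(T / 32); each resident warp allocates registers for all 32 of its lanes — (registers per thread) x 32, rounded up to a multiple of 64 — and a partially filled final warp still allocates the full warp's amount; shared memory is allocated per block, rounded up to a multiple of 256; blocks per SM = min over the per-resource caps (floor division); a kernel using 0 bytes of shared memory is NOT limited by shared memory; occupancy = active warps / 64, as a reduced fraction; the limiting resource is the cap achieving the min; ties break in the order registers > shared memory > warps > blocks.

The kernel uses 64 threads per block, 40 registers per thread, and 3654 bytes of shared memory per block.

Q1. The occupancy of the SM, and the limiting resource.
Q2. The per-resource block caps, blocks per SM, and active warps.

Answer: occupancy 3/8, limited by shared memory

registers: 38 blocks
shared memory: 12 blocks
warps: 32 blocks
blocks: 16 blocks

Answer: 12 blocks, 24 active warps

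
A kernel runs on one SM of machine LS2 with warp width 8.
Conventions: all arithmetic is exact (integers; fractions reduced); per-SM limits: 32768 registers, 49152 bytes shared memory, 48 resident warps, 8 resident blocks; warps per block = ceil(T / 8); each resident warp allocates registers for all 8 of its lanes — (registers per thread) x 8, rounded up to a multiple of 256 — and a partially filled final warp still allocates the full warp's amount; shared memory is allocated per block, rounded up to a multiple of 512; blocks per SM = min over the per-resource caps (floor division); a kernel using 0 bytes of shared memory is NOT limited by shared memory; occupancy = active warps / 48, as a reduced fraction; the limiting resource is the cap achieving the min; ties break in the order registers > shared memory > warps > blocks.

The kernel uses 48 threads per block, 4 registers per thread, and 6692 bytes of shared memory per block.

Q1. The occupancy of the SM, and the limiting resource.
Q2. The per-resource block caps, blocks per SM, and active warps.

Answer: occupancy 3/4, limited by shared memory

registers: 21 blocks
shared memory: 6 blocks
warps: 8 blocks
blocks: 8 blocks

Answer: 6 blocks, 36 active warps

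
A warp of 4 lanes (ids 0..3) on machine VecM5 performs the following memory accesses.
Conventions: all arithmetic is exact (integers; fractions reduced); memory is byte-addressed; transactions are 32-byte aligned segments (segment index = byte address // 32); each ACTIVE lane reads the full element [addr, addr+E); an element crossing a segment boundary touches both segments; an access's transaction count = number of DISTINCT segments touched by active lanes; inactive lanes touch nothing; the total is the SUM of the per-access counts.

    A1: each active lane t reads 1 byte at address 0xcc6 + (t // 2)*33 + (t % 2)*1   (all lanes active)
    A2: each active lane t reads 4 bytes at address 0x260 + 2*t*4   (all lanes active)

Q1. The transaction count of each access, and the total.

A1: 2 transactions
A2: 1 transaction

Answer: 2,1; total 3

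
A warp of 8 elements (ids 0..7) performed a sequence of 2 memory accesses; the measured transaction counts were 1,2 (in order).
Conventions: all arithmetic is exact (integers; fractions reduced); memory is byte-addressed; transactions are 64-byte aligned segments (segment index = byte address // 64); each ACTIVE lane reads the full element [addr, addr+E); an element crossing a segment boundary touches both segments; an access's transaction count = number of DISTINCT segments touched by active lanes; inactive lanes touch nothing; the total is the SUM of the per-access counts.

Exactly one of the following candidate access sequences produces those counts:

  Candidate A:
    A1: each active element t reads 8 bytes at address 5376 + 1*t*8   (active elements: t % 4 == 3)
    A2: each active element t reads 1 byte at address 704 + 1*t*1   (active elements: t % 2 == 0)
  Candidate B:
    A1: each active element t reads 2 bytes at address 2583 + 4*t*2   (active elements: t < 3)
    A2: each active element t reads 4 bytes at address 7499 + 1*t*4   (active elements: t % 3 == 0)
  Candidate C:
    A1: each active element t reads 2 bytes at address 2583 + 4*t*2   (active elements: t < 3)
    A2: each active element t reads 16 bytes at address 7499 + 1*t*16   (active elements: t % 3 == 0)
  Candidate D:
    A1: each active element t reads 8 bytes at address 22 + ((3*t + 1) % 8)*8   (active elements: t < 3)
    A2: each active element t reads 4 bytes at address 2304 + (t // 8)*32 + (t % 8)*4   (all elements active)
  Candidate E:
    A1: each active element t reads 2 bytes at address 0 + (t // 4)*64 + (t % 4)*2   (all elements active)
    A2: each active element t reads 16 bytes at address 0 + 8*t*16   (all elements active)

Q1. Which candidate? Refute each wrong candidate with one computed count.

A: A2 gives 1 transaction, not 2
B: A2 gives 1 transaction, not 2
D: A1 gives 2 transactions, not 1
E: A1 gives 2 transactions, not 1
C: all counts match (1,2)

Answer: C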